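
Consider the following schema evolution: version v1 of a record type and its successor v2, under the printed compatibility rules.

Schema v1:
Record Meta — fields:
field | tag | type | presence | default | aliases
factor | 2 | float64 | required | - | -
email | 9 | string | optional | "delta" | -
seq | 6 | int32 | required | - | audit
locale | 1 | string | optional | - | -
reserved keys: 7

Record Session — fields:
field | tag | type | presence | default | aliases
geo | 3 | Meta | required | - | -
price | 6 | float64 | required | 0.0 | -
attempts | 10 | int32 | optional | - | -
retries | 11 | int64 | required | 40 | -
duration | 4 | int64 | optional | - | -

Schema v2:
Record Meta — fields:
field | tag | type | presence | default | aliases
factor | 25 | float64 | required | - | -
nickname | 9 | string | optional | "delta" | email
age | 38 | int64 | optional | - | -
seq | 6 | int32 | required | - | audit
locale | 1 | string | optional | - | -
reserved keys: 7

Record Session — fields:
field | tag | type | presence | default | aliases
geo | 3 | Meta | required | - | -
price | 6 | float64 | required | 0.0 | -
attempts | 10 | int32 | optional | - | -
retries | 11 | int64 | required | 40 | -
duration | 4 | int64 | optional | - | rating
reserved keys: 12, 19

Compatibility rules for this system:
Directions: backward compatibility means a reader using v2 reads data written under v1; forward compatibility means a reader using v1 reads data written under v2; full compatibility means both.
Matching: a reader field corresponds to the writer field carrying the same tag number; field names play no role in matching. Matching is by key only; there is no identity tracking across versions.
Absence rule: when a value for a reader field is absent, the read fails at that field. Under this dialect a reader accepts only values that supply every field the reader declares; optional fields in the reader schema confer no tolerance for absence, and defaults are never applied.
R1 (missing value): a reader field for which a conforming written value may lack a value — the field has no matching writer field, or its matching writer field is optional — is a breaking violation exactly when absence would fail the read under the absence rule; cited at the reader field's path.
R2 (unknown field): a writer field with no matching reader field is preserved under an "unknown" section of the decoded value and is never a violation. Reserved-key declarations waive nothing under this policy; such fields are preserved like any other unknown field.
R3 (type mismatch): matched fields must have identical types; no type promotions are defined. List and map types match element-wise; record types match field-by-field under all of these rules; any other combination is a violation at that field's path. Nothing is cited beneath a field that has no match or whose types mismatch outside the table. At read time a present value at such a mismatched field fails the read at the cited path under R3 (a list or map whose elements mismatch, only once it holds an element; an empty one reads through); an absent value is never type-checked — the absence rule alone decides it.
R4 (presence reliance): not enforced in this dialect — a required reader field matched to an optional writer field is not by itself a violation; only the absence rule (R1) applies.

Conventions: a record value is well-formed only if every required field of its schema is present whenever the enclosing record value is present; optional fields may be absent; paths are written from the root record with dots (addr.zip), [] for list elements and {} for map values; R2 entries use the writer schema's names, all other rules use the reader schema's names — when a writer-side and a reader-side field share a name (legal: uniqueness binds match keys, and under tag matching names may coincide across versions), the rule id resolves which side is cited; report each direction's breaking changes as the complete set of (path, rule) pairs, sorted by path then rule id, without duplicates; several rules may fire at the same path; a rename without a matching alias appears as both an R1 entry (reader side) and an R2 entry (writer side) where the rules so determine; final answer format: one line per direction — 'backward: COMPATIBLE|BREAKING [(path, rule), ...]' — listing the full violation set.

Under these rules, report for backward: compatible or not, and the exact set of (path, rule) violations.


backward: BREAKING [(attempts, R1), (duration, R1), (geo.age, R1), (geo.factor, R1), (geo.locale, R1), (geo.nickname, R1)]

in Session below, arrows point writer -> reader
backward for Session (reader v2, writer v1):
  geo: Meta -> Meta, writer required; from geo
  price: float64 -> float64, writer required; from price
  attempts: int32 -> int32, writer optional; from attempts
  retries: int64 -> int64, writer required; from retries
  duration: int64 -> int64, writer optional; from duration
  geo.factor has no writer counterpart
  geo.nickname: string -> string, writer optional; from geo.email
  geo.age has no writer counterpart
  geo.seq: int32 -> int32, writer required; from geo.seq
  geo.locale: string -> string, writer optional; from geo.locale
  writer geo.factor: unknown to reader
  rule R1 violated at attempts
  rule R1 violated at duration
  rule R1 violated at geo.age
  rule R1 violated at geo.factor
  rule R1 violated at geo.locale
  rule R1 violated at geo.nickname
  backward on Session therefore BREAKING (6)


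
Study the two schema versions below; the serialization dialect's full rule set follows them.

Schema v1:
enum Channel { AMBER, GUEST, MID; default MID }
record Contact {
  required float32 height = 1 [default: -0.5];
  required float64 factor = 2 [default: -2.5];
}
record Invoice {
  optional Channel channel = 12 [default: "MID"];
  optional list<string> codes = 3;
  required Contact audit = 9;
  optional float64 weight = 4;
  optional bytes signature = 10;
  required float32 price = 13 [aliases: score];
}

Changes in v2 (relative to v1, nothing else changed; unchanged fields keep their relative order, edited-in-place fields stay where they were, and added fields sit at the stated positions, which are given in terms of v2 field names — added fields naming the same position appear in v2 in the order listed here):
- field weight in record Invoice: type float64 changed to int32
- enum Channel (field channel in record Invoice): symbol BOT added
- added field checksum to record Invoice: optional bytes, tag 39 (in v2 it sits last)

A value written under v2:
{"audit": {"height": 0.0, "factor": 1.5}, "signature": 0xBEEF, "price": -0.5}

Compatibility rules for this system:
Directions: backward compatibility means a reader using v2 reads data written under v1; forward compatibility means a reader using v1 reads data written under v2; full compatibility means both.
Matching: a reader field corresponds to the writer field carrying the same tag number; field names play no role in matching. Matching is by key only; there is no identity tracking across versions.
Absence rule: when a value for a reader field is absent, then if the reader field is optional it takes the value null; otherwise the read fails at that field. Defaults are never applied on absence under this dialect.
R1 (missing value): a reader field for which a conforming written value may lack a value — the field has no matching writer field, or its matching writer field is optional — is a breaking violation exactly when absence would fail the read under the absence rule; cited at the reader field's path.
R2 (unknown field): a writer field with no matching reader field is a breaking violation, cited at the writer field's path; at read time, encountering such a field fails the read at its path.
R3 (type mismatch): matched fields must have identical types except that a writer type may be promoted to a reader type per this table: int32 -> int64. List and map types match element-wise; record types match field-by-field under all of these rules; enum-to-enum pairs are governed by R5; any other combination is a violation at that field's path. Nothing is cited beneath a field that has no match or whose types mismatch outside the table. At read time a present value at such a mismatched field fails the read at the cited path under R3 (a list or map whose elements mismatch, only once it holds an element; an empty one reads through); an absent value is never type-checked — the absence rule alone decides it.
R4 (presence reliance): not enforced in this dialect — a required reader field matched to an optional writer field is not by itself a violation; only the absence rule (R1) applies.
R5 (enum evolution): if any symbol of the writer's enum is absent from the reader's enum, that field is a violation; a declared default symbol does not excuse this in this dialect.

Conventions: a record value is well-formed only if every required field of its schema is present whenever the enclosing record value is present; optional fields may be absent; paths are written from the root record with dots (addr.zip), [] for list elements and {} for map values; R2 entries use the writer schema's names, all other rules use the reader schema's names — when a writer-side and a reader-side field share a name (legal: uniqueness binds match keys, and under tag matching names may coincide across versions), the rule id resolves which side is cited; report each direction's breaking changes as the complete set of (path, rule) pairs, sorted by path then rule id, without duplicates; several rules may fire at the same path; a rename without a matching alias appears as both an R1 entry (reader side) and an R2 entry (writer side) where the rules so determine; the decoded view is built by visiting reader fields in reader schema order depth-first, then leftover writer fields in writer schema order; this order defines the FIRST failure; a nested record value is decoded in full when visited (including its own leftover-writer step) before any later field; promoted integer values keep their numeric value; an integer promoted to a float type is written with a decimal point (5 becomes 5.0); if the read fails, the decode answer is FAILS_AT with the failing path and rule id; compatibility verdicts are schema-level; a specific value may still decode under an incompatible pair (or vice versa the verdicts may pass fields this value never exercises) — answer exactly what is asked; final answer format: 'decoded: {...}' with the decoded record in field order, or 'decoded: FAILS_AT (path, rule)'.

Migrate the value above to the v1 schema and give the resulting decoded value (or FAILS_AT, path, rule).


decoded: {"channel": null, "codes": null, "audit": {"height": 0.0, "factor": 1.5}, "weight": null, "signature": 0xBEEF, "price": -0.5}

each type pair in Invoice: writer, then reader
decoding the Invoice value with the v1 reader:
  channel := null (missing; optional => null)
  codes := null (missing; optional => null)
  audit.height := 0.0
  audit.factor := 1.5
  weight := null (missing; optional => null)
  signature := 0xBEEF
  price := -0.5
  => decoded: {"channel": null, "codes": null, "audit": {"height": 0.0, "factor": 1.5}, "weight": null, "signature": 0xBEEF, "price": -0.5}
diffs on Invoice not affecting the asked answer:
  field weight in record Invoice: type float64 changed to int32 -> schema-level compatibility only; this Invoice value's decode is unchanged
  enum Channel (field channel in record Invoice): symbol BOT added -> schema-level compatibility only; this Invoice value's decode is unchanged
  added field checksum to record Invoice: optional bytes, tag 39 (in v2 it sits last) -> schema-level compatibility only; this Invoice value's decode is unchanged


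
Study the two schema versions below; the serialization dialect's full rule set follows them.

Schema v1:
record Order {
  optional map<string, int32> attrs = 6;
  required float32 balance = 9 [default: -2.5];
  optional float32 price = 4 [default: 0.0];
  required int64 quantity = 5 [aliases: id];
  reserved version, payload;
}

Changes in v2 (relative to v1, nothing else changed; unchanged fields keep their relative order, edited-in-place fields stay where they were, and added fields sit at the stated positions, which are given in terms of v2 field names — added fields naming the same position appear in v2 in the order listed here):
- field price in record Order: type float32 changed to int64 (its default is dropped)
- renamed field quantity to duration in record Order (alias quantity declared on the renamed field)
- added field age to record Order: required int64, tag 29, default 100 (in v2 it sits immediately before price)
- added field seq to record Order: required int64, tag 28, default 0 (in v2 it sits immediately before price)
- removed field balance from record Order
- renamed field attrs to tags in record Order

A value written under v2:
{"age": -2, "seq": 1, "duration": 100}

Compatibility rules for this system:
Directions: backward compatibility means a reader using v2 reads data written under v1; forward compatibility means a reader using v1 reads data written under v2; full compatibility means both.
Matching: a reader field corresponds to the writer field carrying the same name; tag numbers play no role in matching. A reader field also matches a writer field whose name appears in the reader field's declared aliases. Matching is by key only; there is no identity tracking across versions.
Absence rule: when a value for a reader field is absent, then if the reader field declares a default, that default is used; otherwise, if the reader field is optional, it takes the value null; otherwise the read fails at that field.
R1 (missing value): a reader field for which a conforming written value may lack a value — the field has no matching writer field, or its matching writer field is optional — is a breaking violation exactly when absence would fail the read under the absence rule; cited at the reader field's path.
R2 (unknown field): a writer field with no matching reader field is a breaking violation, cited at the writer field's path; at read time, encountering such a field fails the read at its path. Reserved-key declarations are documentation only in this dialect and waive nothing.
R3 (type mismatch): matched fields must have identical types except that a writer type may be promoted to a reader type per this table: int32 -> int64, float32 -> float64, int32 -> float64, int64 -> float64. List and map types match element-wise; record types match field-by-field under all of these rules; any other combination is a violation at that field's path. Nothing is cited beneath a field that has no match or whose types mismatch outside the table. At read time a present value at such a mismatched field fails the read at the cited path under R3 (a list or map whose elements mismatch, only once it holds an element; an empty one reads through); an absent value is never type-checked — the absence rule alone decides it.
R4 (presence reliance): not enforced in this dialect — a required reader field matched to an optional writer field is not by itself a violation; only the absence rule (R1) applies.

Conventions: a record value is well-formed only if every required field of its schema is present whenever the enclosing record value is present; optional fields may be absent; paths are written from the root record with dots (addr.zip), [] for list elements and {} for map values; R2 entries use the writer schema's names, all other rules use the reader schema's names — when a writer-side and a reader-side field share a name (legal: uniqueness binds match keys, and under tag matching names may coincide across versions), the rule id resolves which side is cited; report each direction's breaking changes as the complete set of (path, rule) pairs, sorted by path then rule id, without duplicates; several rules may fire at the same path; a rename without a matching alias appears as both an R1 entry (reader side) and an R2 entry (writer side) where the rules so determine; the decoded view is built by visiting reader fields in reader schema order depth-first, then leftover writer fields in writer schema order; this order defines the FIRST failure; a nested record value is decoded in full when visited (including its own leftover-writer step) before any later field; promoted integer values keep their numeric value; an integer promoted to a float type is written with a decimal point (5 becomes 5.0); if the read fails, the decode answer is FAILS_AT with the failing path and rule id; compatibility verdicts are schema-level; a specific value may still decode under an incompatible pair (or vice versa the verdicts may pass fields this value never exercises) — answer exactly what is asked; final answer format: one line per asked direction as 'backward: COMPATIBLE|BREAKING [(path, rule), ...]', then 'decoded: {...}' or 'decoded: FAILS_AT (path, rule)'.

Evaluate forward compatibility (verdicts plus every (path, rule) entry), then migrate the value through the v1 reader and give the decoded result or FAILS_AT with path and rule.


forward: BREAKING [(age, R2), (duration, R2), (price, R3), (quantity, R1), (seq, R2), (tags, R2)]; decoded: FAILS_AT (quantity, R1)

the writer's type comes first in each Order pair
forward analysis of Order with v1 as reader and v2 as writer:
  attrs has no writer counterpart
  balance has no writer counterpart
  price: int64 -> float32, writer optional; from price
  quantity has no writer counterpart
  writer tags: unknown to reader
  writer age: unknown to reader
  writer seq: unknown to reader
  writer duration: unknown to reader
  rule R2 violated at age
  rule R2 violated at duration
  rule R3 violated at price
  rule R1 violated at quantity
  rule R2 violated at seq
  rule R2 violated at tags
  forward on Order therefore BREAKING (6)
decoding the Order value with the v1 reader:
  attrs := null (not supplied -> null)
  balance := -2.5 (no value, default fills)
  price := 0.0 (no value, default fills)
  read fails at quantity under R1 (no fill)
  => FAILS_AT (quantity, R1)
remaining Order differences; none change what is asked:
  removed field balance from record Order -> its effect on Order is confined to the backward direction, not asked


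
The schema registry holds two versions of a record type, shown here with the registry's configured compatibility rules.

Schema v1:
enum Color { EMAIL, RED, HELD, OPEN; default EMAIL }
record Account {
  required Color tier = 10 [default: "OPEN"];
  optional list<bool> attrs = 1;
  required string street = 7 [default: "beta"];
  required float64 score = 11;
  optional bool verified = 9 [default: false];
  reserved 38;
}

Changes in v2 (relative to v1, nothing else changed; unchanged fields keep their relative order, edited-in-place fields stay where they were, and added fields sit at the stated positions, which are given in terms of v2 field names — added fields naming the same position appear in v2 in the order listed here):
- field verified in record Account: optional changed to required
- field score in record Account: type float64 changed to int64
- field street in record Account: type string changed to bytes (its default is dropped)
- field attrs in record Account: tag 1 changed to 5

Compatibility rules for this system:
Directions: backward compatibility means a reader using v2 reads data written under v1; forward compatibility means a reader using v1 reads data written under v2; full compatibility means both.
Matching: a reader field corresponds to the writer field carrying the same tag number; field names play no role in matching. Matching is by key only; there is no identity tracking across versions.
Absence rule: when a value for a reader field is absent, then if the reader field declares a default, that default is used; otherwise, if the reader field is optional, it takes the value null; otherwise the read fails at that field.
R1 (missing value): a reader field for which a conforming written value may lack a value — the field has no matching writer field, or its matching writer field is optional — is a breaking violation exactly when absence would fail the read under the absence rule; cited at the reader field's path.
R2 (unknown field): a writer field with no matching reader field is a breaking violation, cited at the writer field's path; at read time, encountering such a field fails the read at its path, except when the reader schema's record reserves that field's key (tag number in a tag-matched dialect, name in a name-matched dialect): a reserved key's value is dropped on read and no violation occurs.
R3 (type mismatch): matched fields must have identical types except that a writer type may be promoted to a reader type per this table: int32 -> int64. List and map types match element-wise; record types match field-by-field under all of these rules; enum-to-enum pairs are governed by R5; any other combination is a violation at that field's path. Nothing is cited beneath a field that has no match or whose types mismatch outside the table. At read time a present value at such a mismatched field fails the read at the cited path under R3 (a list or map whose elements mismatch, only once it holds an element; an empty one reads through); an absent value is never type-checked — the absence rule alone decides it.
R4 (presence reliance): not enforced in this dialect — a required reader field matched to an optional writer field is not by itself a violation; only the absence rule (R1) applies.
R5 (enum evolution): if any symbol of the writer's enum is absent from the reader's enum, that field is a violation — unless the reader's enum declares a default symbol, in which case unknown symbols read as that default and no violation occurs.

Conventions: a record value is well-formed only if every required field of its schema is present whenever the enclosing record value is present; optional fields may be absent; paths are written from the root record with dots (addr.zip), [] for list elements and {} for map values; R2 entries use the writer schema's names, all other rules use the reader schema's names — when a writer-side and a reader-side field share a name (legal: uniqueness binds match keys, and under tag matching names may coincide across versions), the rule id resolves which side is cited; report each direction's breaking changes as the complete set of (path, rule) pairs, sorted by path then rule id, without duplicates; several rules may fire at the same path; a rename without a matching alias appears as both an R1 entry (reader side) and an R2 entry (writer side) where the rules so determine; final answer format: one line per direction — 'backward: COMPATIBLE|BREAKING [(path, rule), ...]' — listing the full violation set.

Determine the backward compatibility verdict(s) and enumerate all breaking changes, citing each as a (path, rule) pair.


the writer's type comes first in each Account pair
backward on Account — v2 reading data written by v1:
  Color -> Color, writer required: tier aligns to tier
  attrs: no writer match
  string -> bytes, writer required: street aligns to street
  float64 -> int64, writer required: score aligns to score
  bool -> bool, writer optional: verified aligns to verified
  writer field attrs has no reader counterpart
  violation R2 at attrs
  violation R3 at score
  violation R3 at street
  => backward: BREAKING (3)
diffs on Account not affecting the asked answer:
  field verified in record Account: optional changed to required -> inert for the asked Account verdict: nothing fires

backward: BREAKING [(attrs, R2), (score, R3), (street, R3)]


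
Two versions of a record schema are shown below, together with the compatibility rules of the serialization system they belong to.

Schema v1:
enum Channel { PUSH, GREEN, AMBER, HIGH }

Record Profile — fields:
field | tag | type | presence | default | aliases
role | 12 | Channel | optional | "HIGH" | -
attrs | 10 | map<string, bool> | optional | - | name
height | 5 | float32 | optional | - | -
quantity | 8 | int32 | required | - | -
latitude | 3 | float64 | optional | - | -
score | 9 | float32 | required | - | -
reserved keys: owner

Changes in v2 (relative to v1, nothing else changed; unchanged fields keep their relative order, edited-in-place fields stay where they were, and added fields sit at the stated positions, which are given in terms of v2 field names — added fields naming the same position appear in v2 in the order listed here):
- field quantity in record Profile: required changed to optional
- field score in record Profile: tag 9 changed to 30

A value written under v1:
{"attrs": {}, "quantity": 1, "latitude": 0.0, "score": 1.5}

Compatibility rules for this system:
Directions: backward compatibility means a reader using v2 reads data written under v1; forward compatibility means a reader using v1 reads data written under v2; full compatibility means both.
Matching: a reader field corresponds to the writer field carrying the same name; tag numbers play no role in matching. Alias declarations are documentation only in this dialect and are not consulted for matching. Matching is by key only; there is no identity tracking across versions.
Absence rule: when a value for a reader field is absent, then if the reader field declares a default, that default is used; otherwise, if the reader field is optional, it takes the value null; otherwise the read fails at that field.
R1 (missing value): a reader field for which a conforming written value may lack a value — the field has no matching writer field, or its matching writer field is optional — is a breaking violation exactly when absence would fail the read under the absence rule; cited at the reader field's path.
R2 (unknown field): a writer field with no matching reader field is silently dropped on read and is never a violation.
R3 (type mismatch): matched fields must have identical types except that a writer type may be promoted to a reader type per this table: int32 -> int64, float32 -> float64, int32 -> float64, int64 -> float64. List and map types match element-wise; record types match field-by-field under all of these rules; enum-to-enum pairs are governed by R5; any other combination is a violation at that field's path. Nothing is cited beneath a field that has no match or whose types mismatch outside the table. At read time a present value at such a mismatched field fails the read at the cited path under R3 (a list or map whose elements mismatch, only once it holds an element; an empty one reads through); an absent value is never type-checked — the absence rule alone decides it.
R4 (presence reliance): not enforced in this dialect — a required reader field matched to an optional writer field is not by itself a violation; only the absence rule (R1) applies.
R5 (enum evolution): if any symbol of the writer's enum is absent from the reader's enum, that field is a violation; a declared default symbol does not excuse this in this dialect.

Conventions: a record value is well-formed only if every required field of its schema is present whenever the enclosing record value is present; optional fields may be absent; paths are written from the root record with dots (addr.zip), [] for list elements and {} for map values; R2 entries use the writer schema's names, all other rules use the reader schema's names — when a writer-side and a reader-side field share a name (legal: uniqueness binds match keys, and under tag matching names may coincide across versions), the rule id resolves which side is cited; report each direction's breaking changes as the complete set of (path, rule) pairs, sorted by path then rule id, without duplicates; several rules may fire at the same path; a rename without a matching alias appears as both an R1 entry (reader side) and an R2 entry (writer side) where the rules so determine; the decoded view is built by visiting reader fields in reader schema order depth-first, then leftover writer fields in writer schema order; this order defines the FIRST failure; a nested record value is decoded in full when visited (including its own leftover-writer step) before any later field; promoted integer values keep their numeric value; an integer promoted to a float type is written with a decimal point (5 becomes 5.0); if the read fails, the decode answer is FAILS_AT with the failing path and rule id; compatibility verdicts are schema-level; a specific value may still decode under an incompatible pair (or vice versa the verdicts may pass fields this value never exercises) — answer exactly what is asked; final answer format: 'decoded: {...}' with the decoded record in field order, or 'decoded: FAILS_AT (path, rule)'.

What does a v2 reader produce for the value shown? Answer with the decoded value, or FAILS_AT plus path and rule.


arrows below run writer -> reader for Profile
decoding the Profile value with the v2 reader:
  role := "HIGH" (absent -> default)
  attrs := {}
  height := null (absent, optional -> null)
  quantity := 1
  latitude := 0.0
  score := 1.5
  => decoded: {"role": "HIGH", "attrs": {}, "height": null, "quantity": 1, "latitude": 0.0, "score": 1.5}
remaining Profile differences; none change what is asked:
  field quantity in record Profile: required changed to optional -> shifts the Profile verdicts, not this decode
  field score in record Profile: tag 9 changed to 30 -> no rule fires on it and the decoded Profile view is identical with or without it

decoded: {"role": "HIGH", "attrs": {}, "height": null, "quantity": 1, "latitude": 0.0, "score": 1.5}


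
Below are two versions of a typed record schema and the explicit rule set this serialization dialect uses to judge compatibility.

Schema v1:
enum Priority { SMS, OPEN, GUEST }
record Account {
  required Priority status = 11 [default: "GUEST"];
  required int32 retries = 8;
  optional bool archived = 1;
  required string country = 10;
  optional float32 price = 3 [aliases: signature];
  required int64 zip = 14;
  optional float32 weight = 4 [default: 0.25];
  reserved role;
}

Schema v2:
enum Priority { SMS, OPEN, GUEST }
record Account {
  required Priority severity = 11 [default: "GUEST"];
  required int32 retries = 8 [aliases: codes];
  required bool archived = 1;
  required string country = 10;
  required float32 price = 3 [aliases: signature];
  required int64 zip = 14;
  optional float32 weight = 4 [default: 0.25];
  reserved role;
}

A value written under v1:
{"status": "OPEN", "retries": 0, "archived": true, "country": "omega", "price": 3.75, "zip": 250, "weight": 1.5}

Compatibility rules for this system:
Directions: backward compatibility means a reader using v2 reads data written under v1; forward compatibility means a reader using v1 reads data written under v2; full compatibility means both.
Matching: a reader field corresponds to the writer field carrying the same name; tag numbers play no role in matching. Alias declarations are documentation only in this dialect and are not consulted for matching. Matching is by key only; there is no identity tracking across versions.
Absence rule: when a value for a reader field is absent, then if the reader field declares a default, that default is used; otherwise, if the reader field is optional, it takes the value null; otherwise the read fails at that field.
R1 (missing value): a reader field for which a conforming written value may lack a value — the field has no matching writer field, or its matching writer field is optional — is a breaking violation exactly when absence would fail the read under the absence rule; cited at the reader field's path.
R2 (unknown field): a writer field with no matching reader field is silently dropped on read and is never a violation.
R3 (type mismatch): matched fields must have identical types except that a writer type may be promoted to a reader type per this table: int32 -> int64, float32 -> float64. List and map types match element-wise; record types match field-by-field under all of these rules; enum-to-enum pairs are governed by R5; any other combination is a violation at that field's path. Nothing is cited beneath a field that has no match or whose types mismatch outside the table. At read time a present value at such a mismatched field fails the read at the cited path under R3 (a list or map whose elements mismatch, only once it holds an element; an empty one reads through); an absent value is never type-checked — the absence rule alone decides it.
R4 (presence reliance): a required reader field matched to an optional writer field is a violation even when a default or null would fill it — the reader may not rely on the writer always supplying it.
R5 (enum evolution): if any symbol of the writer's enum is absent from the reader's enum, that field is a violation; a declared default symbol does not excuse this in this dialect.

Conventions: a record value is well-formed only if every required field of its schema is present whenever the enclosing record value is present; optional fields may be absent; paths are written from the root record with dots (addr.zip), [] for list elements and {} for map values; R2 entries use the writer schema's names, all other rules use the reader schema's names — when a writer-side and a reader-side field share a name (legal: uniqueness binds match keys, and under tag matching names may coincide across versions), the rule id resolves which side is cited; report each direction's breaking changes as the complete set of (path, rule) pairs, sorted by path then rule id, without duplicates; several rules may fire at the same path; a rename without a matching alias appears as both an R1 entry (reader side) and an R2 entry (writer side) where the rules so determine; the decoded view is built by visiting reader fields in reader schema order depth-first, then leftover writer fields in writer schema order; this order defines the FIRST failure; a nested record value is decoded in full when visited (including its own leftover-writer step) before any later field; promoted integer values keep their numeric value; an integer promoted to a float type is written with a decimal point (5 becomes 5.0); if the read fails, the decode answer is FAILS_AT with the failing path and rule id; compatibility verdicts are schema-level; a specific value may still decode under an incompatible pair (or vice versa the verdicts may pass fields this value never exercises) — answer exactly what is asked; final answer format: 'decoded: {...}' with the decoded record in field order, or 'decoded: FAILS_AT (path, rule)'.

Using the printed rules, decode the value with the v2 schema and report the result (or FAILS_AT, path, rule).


decoded: {"severity": "GUEST", "retries": 0, "archived": true, "country": "omega", "price": 3.75, "zip": 250, "weight": 1.5}

arrows below run writer -> reader for Account
migrating the Account value to v2:
  severity := "GUEST" (absent -> default)
  retries := 0
  archived := true
  country := "omega"
  price := 3.75
  zip := 250
  weight := 1.5
  writer status: unknown -> dropped
  => decoded: {"severity": "GUEST", "retries": 0, "archived": true, "country": "omega", "price": 3.75, "zip": 250, "weight": 1.5}
the other Account changes do not affect what is asked:
  field archived in record Account: optional changed to required -> affects the rule determinations only; this particular Account value decodes identically
  field price in record Account: optional changed to required -> affects the rule determinations only; this particular Account value decodes identically


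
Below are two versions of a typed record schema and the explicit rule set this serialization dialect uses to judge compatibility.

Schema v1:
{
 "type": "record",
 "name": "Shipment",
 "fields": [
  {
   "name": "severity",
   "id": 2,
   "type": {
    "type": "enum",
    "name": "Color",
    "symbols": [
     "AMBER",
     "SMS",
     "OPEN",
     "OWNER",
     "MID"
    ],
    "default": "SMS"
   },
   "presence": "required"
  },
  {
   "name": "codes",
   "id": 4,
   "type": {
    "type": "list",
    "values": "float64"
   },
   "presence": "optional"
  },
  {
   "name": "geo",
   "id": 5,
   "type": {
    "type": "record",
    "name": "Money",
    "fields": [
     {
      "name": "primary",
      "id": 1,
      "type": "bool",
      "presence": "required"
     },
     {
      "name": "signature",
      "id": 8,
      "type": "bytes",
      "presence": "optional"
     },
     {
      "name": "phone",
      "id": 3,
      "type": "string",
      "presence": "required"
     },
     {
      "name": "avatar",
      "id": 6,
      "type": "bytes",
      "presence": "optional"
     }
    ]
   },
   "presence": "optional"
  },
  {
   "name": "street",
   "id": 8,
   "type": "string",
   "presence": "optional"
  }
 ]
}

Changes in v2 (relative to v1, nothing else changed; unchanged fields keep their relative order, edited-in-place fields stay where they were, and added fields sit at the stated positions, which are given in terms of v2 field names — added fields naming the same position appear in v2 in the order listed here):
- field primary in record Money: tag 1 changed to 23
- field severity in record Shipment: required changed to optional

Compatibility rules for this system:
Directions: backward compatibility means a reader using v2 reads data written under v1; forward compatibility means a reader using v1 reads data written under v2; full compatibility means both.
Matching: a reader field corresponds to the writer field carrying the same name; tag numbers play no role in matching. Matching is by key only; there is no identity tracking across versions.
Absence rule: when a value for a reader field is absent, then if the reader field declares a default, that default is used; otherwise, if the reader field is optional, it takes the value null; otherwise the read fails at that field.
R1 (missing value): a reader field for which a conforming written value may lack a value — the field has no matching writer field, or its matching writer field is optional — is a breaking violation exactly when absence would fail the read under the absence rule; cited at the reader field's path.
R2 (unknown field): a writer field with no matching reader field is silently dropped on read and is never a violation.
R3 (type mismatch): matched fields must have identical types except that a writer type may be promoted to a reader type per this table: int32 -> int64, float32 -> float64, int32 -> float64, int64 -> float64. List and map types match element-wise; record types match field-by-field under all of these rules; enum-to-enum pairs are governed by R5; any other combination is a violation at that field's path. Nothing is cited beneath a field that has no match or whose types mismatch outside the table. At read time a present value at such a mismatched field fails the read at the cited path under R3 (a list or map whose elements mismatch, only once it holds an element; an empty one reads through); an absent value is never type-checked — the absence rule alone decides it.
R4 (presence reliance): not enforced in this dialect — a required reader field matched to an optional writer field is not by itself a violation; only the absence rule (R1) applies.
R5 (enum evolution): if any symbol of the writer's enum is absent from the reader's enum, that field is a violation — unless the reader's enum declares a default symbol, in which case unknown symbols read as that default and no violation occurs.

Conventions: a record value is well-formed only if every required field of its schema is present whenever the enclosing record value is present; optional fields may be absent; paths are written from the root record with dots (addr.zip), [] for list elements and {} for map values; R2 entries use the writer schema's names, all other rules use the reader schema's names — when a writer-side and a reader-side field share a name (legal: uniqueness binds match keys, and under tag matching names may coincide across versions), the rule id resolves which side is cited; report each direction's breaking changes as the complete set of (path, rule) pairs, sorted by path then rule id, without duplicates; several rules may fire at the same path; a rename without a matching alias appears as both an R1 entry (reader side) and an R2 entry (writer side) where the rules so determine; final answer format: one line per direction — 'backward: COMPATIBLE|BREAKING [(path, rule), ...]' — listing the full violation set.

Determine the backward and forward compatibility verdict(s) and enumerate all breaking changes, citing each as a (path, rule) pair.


backward: COMPATIBLE []; forward: BREAKING [(severity, R1)]

the writer's type comes first in each Shipment pair
backward on Shipment — v2 reading data written by v1:
  severity: Color -> Color, writer required; from severity
  codes: list<float64> -> list<float64>, writer optional; from codes
  geo: Money -> Money, writer optional; from geo
  street: string -> string, writer optional; from street
  geo.primary: bool -> bool, writer required; from geo.primary
  geo.signature: bytes -> bytes, writer optional; from geo.signature
  geo.phone: string -> string, writer required; from geo.phone
  geo.avatar: bytes -> bytes, writer optional; from geo.avatar
  nothing fires on Shipment: backward is COMPATIBLE
forward on Shipment — v1 reading data written by v2:
  severity: Color -> Color, writer optional; from severity
  codes: list<float64> -> list<float64>, writer optional; from codes
  geo: Money -> Money, writer optional; from geo
  street: string -> string, writer optional; from street
  geo.primary: bool -> bool, writer required; from geo.primary
  geo.signature: bytes -> bytes, writer optional; from geo.signature
  geo.phone: string -> string, writer required; from geo.phone
  geo.avatar: bytes -> bytes, writer optional; from geo.avatar
  violation R1 at severity
  => forward: BREAKING (1)
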